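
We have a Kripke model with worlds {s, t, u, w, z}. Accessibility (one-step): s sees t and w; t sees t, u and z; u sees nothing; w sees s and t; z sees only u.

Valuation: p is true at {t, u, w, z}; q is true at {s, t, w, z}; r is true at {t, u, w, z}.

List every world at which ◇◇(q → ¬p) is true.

{s, t, w}

s: successors {t, w}; ◇(q → ¬p) there: t:T, w:T. ✓
t: successors {t, u, z}; ◇(q → ¬p) there: t:T, u:F, z:T. ✓
u: no successors, so ◇◇(q → ¬p) fails. ✗
w: successors {s, t}; ◇(q → ¬p) there: s:F, t:T. ✓
z: successors {u}; ◇(q → ¬p) there: u:F. ✗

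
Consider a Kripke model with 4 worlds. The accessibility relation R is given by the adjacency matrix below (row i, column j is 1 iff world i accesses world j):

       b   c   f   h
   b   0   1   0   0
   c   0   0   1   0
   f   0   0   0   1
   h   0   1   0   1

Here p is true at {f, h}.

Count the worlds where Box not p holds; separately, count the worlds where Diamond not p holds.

1 and 2

For Box not p:
b: successors {c}; not p there: c:T. ✓
c: successors {f}; not p there: f:F. ✗
f: successors {h}; not p there: h:F. ✗
h: successors {c, h}; not p there: c:T, h:F. ✗
— 1 world.
For Diamond not p:
b: successors {c}; not p there: c:T. ✓
c: successors {f}; not p there: f:F. ✗
f: successors {h}; not p there: h:F. ✗
h: successors {c, h}; not p there: c:T, h:F. ✓
— 2 worlds.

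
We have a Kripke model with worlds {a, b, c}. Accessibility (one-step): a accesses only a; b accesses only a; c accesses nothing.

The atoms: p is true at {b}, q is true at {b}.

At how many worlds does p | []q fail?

a: p is F, []q is F. ✗
b: p is T, []q is F. ✓
c: p is F, []q is T. ✓
Satisfying worlds: {b, c}.
So p | []q fails at the other 1 world.

1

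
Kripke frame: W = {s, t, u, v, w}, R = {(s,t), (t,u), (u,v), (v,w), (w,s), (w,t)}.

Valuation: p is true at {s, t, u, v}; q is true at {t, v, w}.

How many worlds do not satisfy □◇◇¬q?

3

s: successors {t}; ◇◇¬q there: t:F. ✗
t: successors {u}; ◇◇¬q there: u:F. ✗
u: successors {v}; ◇◇¬q there: v:T. ✓
v: successors {w}; ◇◇¬q there: w:T. ✓
w: successors {s, t}; ◇◇¬q there: s:T, t:F. ✗
Satisfying worlds: {u, v}.
So □◇◇¬q fails at the other 3 worlds.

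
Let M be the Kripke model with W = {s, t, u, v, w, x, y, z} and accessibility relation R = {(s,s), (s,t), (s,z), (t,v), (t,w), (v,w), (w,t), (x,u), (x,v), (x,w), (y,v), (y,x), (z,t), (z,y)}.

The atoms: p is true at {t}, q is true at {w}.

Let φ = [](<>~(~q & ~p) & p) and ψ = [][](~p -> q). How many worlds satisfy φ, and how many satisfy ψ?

2 and 4

For [](<>~(~q & ~p) & p):
s: successors {s, t, z}; <>~(~q & ~p) & p there: s:F, t:T, z:F. ✗
t: successors {v, w}; <>~(~q & ~p) & p there: v:F, w:F. ✗
u: no successors, so [](<>~(~q & ~p) & p) holds vacuously. ✓
v: successors {w}; <>~(~q & ~p) & p there: w:F. ✗
w: successors {t}; <>~(~q & ~p) & p there: t:T. ✓
x: successors {u, v, w}; <>~(~q & ~p) & p there: u:F, v:F, w:F. ✗
y: successors {v, x}; <>~(~q & ~p) & p there: v:F, x:F. ✗
z: successors {t, y}; <>~(~q & ~p) & p there: t:T, y:F. ✗
— 2 worlds.
For [][](~p -> q):
s: successors {s, t, z}; [](~p -> q) there: s:F, t:F, z:F. ✗
t: successors {v, w}; [](~p -> q) there: v:T, w:T. ✓
u: no successors, so [][](~p -> q) holds vacuously. ✓
v: successors {w}; [](~p -> q) there: w:T. ✓
w: successors {t}; [](~p -> q) there: t:F. ✗
x: successors {u, v, w}; [](~p -> q) there: u:T, v:T, w:T. ✓
y: successors {v, x}; [](~p -> q) there: v:T, x:F. ✗
z: successors {t, y}; [](~p -> q) there: t:F, y:F. ✗
— 4 worlds.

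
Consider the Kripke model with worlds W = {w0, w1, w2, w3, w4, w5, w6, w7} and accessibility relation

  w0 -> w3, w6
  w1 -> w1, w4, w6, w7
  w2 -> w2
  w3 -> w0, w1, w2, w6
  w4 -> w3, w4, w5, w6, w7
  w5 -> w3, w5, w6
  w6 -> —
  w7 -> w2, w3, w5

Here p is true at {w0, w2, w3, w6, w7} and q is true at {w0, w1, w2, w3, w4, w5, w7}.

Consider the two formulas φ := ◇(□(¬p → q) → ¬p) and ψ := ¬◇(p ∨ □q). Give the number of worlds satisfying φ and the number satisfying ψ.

5 and 1

For ◇(□(¬p → q) → ¬p):
w0: successors {w3, w6}; □(¬p → q) → ¬p there: w3:F, w6:F. ✗
w1: successors {w1, w4, w6, w7}; □(¬p → q) → ¬p there: w1:T, w4:T, w6:F, w7:F. ✓
w2: successors {w2}; □(¬p → q) → ¬p there: w2:F. ✗
w3: successors {w0, w1, w2, w6}; □(¬p → q) → ¬p there: w0:F, w1:T, w2:F, w6:F. ✓
w4: successors {w3, w4, w5, w6, w7}; □(¬p → q) → ¬p there: w3:F, w4:T, w5:T, w6:F, w7:F. ✓
w5: successors {w3, w5, w6}; □(¬p → q) → ¬p there: w3:F, w5:T, w6:F. ✓
w6: no successors, so ◇(□(¬p → q) → ¬p) fails. ✗
w7: successors {w2, w3, w5}; □(¬p → q) → ¬p there: w2:F, w3:F, w5:T. ✓
— 5 worlds.
For ¬◇(p ∨ □q):
w0: ◇(p ∨ □q) is T. ✗
w1: ◇(p ∨ □q) is T. ✗
w2: ◇(p ∨ □q) is T. ✗
w3: ◇(p ∨ □q) is T. ✗
w4: ◇(p ∨ □q) is T. ✗
w5: ◇(p ∨ □q) is T. ✗
w6: ◇(p ∨ □q) is F. ✓
w7: ◇(p ∨ □q) is T. ✗
— 1 world.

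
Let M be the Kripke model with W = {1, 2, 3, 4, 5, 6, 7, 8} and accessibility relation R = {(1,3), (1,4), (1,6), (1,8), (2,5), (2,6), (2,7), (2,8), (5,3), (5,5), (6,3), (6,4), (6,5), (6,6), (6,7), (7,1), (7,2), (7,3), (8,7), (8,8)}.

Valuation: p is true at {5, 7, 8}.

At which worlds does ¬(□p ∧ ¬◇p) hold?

1: □p ∧ ¬◇p is F. ✓
2: □p ∧ ¬◇p is F. ✓
3: □p ∧ ¬◇p is T. ✗
4: □p ∧ ¬◇p is T. ✗
5: □p ∧ ¬◇p is F. ✓
6: □p ∧ ¬◇p is F. ✓
7: □p ∧ ¬◇p is F. ✓
8: □p ∧ ¬◇p is F. ✓

{1, 2, 5, 6, 7, 8}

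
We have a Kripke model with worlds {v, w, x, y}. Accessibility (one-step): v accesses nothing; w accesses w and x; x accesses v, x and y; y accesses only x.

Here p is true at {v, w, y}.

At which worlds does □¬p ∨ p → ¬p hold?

{x}

v: □¬p ∨ p is T, ¬p is F. ✗
w: □¬p ∨ p is T, ¬p is F. ✗
x: □¬p ∨ p is F, ¬p is T. ✓
y: □¬p ∨ p is T, ¬p is F. ✗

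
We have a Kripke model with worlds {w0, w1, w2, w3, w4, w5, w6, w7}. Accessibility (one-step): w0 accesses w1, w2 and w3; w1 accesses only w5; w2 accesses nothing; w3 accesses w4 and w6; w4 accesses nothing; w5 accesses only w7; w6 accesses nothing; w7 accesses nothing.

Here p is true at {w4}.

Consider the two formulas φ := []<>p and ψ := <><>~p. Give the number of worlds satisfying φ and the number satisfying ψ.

4 and 2

For []<>p:
w0: successors {w1, w2, w3}; <>p there: w1:F, w2:F, w3:T. ✗
w1: successors {w5}; <>p there: w5:F. ✗
w2: no successors, so []<>p holds vacuously. ✓
w3: successors {w4, w6}; <>p there: w4:F, w6:F. ✗
w4: no successors, so []<>p holds vacuously. ✓
w5: successors {w7}; <>p there: w7:F. ✗
w6: no successors, so []<>p holds vacuously. ✓
w7: no successors, so []<>p holds vacuously. ✓
— 4 worlds.
For <><>~p:
w0: successors {w1, w2, w3}; <>~p there: w1:T, w2:F, w3:T. ✓
w1: successors {w5}; <>~p there: w5:T. ✓
w2: no successors, so <><>~p fails. ✗
w3: successors {w4, w6}; <>~p there: w4:F, w6:F. ✗
w4: no successors, so <><>~p fails. ✗
w5: successors {w7}; <>~p there: w7:F. ✗
w6: no successors, so <><>~p fails. ✗
w7: no successors, so <><>~p fails. ✗
— 2 worlds.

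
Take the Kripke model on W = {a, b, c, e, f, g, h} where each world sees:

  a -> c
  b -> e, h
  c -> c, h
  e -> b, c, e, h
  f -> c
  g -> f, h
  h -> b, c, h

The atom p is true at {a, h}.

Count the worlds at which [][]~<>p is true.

0

a: successors {c}; []~<>p there: c:F. ✗
b: successors {e, h}; []~<>p there: e:F, h:F. ✗
c: successors {c, h}; []~<>p there: c:F, h:F. ✗
e: successors {b, c, e, h}; []~<>p there: b:F, c:F, e:F, h:F. ✗
f: successors {c}; []~<>p there: c:F. ✗
g: successors {f, h}; []~<>p there: f:F, h:F. ✗
h: successors {b, c, h}; []~<>p there: b:F, c:F, h:F. ✗
Satisfying worlds: ∅.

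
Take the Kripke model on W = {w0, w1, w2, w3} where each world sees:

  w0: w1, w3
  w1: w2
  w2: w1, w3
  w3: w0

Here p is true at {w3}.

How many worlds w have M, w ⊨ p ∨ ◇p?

3

w0: p is F, ◇p is T. ✓
w1: p is F, ◇p is F. ✗
w2: p is F, ◇p is T. ✓
w3: p is T, ◇p is F. ✓
Satisfying worlds: {w0, w2, w3}.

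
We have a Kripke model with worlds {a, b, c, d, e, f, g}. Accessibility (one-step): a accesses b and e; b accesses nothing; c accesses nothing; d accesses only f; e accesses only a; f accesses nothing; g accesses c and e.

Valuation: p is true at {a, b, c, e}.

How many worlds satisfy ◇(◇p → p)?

a: successors {b, e}; ◇p → p there: b:T, e:T. ✓
b: no successors, so ◇(◇p → p) fails. ✗
c: no successors, so ◇(◇p → p) fails. ✗
d: successors {f}; ◇p → p there: f:T. ✓
e: successors {a}; ◇p → p there: a:T. ✓
f: no successors, so ◇(◇p → p) fails. ✗
g: successors {c, e}; ◇p → p there: c:T, e:T. ✓
Satisfying worlds: {a, d, e, g}.

4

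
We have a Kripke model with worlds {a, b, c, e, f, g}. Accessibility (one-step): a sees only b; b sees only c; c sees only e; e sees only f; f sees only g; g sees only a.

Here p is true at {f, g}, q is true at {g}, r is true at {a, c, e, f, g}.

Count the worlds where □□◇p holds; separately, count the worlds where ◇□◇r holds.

For □□◇p:
a: successors {b}; □◇p there: b:F. ✗
b: successors {c}; □◇p there: c:T. ✓
c: successors {e}; □◇p there: e:T. ✓
e: successors {f}; □◇p there: f:F. ✗
f: successors {g}; □◇p there: g:F. ✗
g: successors {a}; □◇p there: a:F. ✗
— 2 worlds.
For ◇□◇r:
a: successors {b}; □◇r there: b:T. ✓
b: successors {c}; □◇r there: c:T. ✓
c: successors {e}; □◇r there: e:T. ✓
e: successors {f}; □◇r there: f:T. ✓
f: successors {g}; □◇r there: g:F. ✗
g: successors {a}; □◇r there: a:T. ✓
— 5 worlds.

2 and 5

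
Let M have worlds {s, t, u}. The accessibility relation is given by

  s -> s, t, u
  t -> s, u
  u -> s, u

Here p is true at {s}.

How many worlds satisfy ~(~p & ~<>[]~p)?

1

s: ~p & ~<>[]~p is F. ✓
t: ~p & ~<>[]~p is T. ✗
u: ~p & ~<>[]~p is T. ✗
Satisfying worlds: {s}.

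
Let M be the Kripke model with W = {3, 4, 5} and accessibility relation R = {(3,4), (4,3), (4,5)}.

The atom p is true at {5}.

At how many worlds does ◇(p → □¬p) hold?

3: successors {4}; p → □¬p there: 4:T. ✓
4: successors {3, 5}; p → □¬p there: 3:T, 5:T. ✓
5: no successors, so ◇(p → □¬p) fails. ✗
Satisfying worlds: {3, 4}.

2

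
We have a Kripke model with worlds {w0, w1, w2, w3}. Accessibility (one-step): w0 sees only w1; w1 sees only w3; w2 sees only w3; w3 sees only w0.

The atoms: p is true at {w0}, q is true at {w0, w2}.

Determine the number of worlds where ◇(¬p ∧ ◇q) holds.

w0: successors {w1}; ¬p ∧ ◇q there: w1:F. ✗
w1: successors {w3}; ¬p ∧ ◇q there: w3:T. ✓
w2: successors {w3}; ¬p ∧ ◇q there: w3:T. ✓
w3: successors {w0}; ¬p ∧ ◇q there: w0:F. ✗
Satisfying worlds: {w1, w2}.

2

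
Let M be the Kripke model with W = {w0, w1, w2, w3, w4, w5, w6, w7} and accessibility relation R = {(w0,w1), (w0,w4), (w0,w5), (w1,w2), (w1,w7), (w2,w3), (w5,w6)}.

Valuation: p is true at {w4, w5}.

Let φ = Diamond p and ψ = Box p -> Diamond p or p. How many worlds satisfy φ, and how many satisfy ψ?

For Diamond p:
w0: successors {w1, w4, w5}; p there: w1:F, w4:T, w5:T. ✓
w1: successors {w2, w7}; p there: w2:F, w7:F. ✗
w2: successors {w3}; p there: w3:F. ✗
w3: no successors, so Diamond p fails. ✗
w4: no successors, so Diamond p fails. ✗
w5: successors {w6}; p there: w6:F. ✗
w6: no successors, so Diamond p fails. ✗
w7: no successors, so Diamond p fails. ✗
— 1 world.
For Box p -> Diamond p or p:
w0: Box p is F, Diamond p or p is T. ✓
w1: Box p is F, Diamond p or p is F. ✓
w2: Box p is F, Diamond p or p is F. ✓
w3: Box p is T, Diamond p or p is F. ✗
w4: Box p is T, Diamond p or p is T. ✓
w5: Box p is F, Diamond p or p is T. ✓
w6: Box p is T, Diamond p or p is F. ✗
w7: Box p is T, Diamond p or p is F. ✗
— 5 worlds.

1 and 5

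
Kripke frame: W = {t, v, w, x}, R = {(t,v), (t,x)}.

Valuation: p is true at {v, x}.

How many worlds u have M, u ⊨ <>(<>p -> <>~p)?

t: successors {v, x}; <>p -> <>~p there: v:T, x:T. ✓
v: no successors, so <>(<>p -> <>~p) fails. ✗
w: no successors, so <>(<>p -> <>~p) fails. ✗
x: no successors, so <>(<>p -> <>~p) fails. ✗
Satisfying worlds: {t}.

1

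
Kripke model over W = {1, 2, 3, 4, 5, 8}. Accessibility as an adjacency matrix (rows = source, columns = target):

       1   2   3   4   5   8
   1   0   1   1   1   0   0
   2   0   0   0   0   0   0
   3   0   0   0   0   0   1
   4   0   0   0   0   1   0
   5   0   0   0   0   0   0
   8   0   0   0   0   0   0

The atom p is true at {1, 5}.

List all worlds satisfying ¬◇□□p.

{2, 5, 8}

1: ◇□□p is T. ✗
2: ◇□□p is F. ✓
3: ◇□□p is T. ✗
4: ◇□□p is T. ✗
5: ◇□□p is F. ✓
8: ◇□□p is F. ✓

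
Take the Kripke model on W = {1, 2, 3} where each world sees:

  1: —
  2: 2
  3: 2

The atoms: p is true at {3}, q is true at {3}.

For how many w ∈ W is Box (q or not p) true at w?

1: no successors, so Box (q or not p) holds vacuously. ✓
2: successors {2}; q or not p there: 2:T. ✓
3: successors {2}; q or not p there: 2:T. ✓
Satisfying worlds: {1, 2, 3}.

3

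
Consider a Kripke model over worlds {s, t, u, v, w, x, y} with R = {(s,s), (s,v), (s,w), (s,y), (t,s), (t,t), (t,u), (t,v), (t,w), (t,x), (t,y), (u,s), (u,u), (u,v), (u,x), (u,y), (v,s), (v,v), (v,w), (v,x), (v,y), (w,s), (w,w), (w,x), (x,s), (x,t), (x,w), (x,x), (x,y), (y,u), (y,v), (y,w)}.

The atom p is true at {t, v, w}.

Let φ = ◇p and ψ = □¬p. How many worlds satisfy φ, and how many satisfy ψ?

7 and 0

For ◇p:
s: successors {s, v, w, y}; p there: s:F, v:T, w:T, y:F. ✓
t: successors {s, t, u, v, w, x, y}; p there: s:F, t:T, u:F, v:T, w:T, x:F, y:F. ✓
u: successors {s, u, v, x, y}; p there: s:F, u:F, v:T, x:F, y:F. ✓
v: successors {s, v, w, x, y}; p there: s:F, v:T, w:T, x:F, y:F. ✓
w: successors {s, w, x}; p there: s:F, w:T, x:F. ✓
x: successors {s, t, w, x, y}; p there: s:F, t:T, w:T, x:F, y:F. ✓
y: successors {u, v, w}; p there: u:F, v:T, w:T. ✓
— 7 worlds.
For □¬p:
s: successors {s, v, w, y}; ¬p there: s:T, v:F, w:F, y:T. ✗
t: successors {s, t, u, v, w, x, y}; ¬p there: s:T, t:F, u:T, v:F, w:F, x:T, y:T. ✗
u: successors {s, u, v, x, y}; ¬p there: s:T, u:T, v:F, x:T, y:T. ✗
v: successors {s, v, w, x, y}; ¬p there: s:T, v:F, w:F, x:T, y:T. ✗
w: successors {s, w, x}; ¬p there: s:T, w:F, x:T. ✗
x: successors {s, t, w, x, y}; ¬p there: s:T, t:F, w:F, x:T, y:T. ✗
y: successors {u, v, w}; ¬p there: u:T, v:F, w:F. ✗
— 0 worlds.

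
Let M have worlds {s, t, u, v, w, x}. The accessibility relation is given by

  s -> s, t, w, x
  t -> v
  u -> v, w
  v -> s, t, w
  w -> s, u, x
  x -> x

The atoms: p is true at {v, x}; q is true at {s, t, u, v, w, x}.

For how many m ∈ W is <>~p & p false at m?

5

s: <>~p is T, p is F. ✗
t: <>~p is F, p is F. ✗
u: <>~p is T, p is F. ✗
v: <>~p is T, p is T. ✓
w: <>~p is T, p is F. ✗
x: <>~p is F, p is T. ✗
Satisfying worlds: {v}.
So <>~p & p fails at the other 5 worlds.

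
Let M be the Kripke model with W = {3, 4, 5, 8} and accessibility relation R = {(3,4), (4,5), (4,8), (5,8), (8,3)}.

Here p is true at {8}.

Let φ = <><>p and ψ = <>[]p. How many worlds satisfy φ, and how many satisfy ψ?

For <><>p:
3: successors {4}; <>p there: 4:T. ✓
4: successors {5, 8}; <>p there: 5:T, 8:F. ✓
5: successors {8}; <>p there: 8:F. ✗
8: successors {3}; <>p there: 3:F. ✗
— 2 worlds.
For <>[]p:
3: successors {4}; []p there: 4:F. ✗
4: successors {5, 8}; []p there: 5:T, 8:F. ✓
5: successors {8}; []p there: 8:F. ✗
8: successors {3}; []p there: 3:F. ✗
— 1 world.

2 and 1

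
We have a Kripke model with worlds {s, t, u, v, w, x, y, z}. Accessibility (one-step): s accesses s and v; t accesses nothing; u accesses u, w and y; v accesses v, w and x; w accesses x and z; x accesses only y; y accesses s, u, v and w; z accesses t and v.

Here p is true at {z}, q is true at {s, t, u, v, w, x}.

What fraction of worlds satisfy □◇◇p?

s: successors {s, v}; ◇◇p there: s:F, v:T. ✗
t: no successors, so □◇◇p holds vacuously. ✓
u: successors {u, w, y}; ◇◇p there: u:T, w:F, y:T. ✗
v: successors {v, w, x}; ◇◇p there: v:T, w:F, x:F. ✗
w: successors {x, z}; ◇◇p there: x:F, z:F. ✗
x: successors {y}; ◇◇p there: y:T. ✓
y: successors {s, u, v, w}; ◇◇p there: s:F, u:T, v:T, w:F. ✗
z: successors {t, v}; ◇◇p there: t:F, v:T. ✗
That's 2 of 8 worlds, so 2/8 = 1/4.

1/4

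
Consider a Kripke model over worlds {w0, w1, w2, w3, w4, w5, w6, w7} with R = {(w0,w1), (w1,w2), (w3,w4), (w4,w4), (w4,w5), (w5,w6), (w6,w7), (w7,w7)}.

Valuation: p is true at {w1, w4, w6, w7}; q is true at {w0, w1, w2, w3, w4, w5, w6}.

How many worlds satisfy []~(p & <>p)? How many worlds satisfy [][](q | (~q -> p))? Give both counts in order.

For []~(p & <>p):
w0: successors {w1}; ~(p & <>p) there: w1:T. ✓
w1: successors {w2}; ~(p & <>p) there: w2:T. ✓
w2: no successors, so []~(p & <>p) holds vacuously. ✓
w3: successors {w4}; ~(p & <>p) there: w4:F. ✗
w4: successors {w4, w5}; ~(p & <>p) there: w4:F, w5:T. ✗
w5: successors {w6}; ~(p & <>p) there: w6:F. ✗
w6: successors {w7}; ~(p & <>p) there: w7:F. ✗
w7: successors {w7}; ~(p & <>p) there: w7:F. ✗
— 3 worlds.
For [][](q | (~q -> p)):
w0: successors {w1}; [](q | (~q -> p)) there: w1:T. ✓
w1: successors {w2}; [](q | (~q -> p)) there: w2:T. ✓
w2: no successors, so [][](q | (~q -> p)) holds vacuously. ✓
w3: successors {w4}; [](q | (~q -> p)) there: w4:T. ✓
w4: successors {w4, w5}; [](q | (~q -> p)) there: w4:T, w5:T. ✓
w5: successors {w6}; [](q | (~q -> p)) there: w6:T. ✓
w6: successors {w7}; [](q | (~q -> p)) there: w7:T. ✓
w7: successors {w7}; [](q | (~q -> p)) there: w7:T. ✓
— 8 worlds.

3 and 8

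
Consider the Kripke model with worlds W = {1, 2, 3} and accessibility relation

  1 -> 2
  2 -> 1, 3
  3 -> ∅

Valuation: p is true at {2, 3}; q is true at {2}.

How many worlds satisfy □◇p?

1: successors {2}; ◇p there: 2:T. ✓
2: successors {1, 3}; ◇p there: 1:T, 3:F. ✗
3: no successors, so □◇p holds vacuously. ✓
Satisfying worlds: {1, 3}.

2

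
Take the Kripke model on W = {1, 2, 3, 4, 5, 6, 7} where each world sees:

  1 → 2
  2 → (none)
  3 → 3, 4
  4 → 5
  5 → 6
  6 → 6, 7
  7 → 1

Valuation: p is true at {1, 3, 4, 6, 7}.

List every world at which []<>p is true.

1: successors {2}; <>p there: 2:F. ✗
2: no successors, so []<>p holds vacuously. ✓
3: successors {3, 4}; <>p there: 3:T, 4:F. ✗
4: successors {5}; <>p there: 5:T. ✓
5: successors {6}; <>p there: 6:T. ✓
6: successors {6, 7}; <>p there: 6:T, 7:T. ✓
7: successors {1}; <>p there: 1:F. ✗

{2, 4, 5, 6}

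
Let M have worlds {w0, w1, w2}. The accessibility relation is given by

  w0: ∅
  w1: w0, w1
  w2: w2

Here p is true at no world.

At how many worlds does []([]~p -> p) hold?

w0: no successors, so []([]~p -> p) holds vacuously. ✓
w1: successors {w0, w1}; []~p -> p there: w0:F, w1:F. ✗
w2: successors {w2}; []~p -> p there: w2:F. ✗
Satisfying worlds: {w0}.

1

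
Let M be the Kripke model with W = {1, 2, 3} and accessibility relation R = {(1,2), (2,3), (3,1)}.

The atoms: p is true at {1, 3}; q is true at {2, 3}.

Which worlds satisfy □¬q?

1: successors {2}; ¬q there: 2:F. ✗
2: successors {3}; ¬q there: 3:F. ✗
3: successors {1}; ¬q there: 1:T. ✓

{3}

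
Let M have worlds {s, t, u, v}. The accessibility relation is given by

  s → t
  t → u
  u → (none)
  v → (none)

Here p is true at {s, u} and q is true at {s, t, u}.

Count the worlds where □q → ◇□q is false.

2

s: □q is T, ◇□q is T. ✓
t: □q is T, ◇□q is T. ✓
u: □q is T, ◇□q is F. ✗
v: □q is T, ◇□q is F. ✗
Satisfying worlds: {s, t}.
So □q → ◇□q fails at the other 2 worlds.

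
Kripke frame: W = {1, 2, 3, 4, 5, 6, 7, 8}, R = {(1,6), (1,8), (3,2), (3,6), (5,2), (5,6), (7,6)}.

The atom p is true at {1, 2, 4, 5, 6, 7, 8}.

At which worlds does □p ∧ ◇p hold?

{1, 3, 5, 7}

1: □p is T, ◇p is T. ✓
2: □p is T, ◇p is F. ✗
3: □p is T, ◇p is T. ✓
4: □p is T, ◇p is F. ✗
5: □p is T, ◇p is T. ✓
6: □p is T, ◇p is F. ✗
7: □p is T, ◇p is T. ✓
8: □p is T, ◇p is F. ✗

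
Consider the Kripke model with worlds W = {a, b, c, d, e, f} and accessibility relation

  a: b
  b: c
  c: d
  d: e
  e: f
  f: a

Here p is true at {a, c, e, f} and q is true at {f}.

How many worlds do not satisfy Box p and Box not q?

3

a: Box p is F, Box not q is T. ✗
b: Box p is T, Box not q is T. ✓
c: Box p is F, Box not q is T. ✗
d: Box p is T, Box not q is T. ✓
e: Box p is T, Box not q is F. ✗
f: Box p is T, Box not q is T. ✓
Satisfying worlds: {b, d, f}.
So Box p and Box not q fails at the other 3 worlds.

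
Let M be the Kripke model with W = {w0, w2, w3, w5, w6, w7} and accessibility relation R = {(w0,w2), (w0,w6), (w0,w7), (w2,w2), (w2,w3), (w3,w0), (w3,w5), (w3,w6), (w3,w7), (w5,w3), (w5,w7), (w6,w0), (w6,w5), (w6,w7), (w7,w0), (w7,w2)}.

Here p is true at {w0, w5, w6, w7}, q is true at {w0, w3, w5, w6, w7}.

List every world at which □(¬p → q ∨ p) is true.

{w3, w5, w6}

w0: successors {w2, w6, w7}; ¬p → q ∨ p there: w2:F, w6:T, w7:T. ✗
w2: successors {w2, w3}; ¬p → q ∨ p there: w2:F, w3:T. ✗
w3: successors {w0, w5, w6, w7}; ¬p → q ∨ p there: w0:T, w5:T, w6:T, w7:T. ✓
w5: successors {w3, w7}; ¬p → q ∨ p there: w3:T, w7:T. ✓
w6: successors {w0, w5, w7}; ¬p → q ∨ p there: w0:T, w5:T, w7:T. ✓
w7: successors {w0, w2}; ¬p → q ∨ p there: w0:T, w2:F. ✗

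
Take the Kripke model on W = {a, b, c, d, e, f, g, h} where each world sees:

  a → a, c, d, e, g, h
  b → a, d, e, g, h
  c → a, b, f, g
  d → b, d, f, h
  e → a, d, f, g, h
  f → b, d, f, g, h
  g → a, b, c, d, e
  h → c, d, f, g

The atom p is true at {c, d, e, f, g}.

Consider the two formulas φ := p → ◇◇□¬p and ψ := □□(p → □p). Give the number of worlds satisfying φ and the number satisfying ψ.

3 and 0

For p → ◇◇□¬p:
a: p is F, ◇◇□¬p is F. ✓
b: p is F, ◇◇□¬p is F. ✓
c: p is T, ◇◇□¬p is F. ✗
d: p is T, ◇◇□¬p is F. ✗
e: p is T, ◇◇□¬p is F. ✗
f: p is T, ◇◇□¬p is F. ✗
g: p is T, ◇◇□¬p is F. ✗
h: p is F, ◇◇□¬p is F. ✓
— 3 worlds.
For □□(p → □p):
a: successors {a, c, d, e, g, h}; □(p → □p) there: a:F, c:F, d:F, e:F, g:F, h:F. ✗
b: successors {a, d, e, g, h}; □(p → □p) there: a:F, d:F, e:F, g:F, h:F. ✗
c: successors {a, b, f, g}; □(p → □p) there: a:F, b:F, f:F, g:F. ✗
d: successors {b, d, f, h}; □(p → □p) there: b:F, d:F, f:F, h:F. ✗
e: successors {a, d, f, g, h}; □(p → □p) there: a:F, d:F, f:F, g:F, h:F. ✗
f: successors {b, d, f, g, h}; □(p → □p) there: b:F, d:F, f:F, g:F, h:F. ✗
g: successors {a, b, c, d, e}; □(p → □p) there: a:F, b:F, c:F, d:F, e:F. ✗
h: successors {c, d, f, g}; □(p → □p) there: c:F, d:F, f:F, g:F. ✗
— 0 worlds.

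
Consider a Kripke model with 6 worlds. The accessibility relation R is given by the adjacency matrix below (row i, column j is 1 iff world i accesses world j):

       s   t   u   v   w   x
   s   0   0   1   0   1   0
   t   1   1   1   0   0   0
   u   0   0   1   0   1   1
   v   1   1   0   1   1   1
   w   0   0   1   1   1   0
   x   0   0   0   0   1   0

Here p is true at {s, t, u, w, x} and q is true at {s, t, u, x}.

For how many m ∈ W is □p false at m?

2

s: successors {u, w}; p there: u:T, w:T. ✓
t: successors {s, t, u}; p there: s:T, t:T, u:T. ✓
u: successors {u, w, x}; p there: u:T, w:T, x:T. ✓
v: successors {s, t, v, w, x}; p there: s:T, t:T, v:F, w:T, x:T. ✗
w: successors {u, v, w}; p there: u:T, v:F, w:T. ✗
x: successors {w}; p there: w:T. ✓
Satisfying worlds: {s, t, u, x}.
So □p fails at the other 2 worlds.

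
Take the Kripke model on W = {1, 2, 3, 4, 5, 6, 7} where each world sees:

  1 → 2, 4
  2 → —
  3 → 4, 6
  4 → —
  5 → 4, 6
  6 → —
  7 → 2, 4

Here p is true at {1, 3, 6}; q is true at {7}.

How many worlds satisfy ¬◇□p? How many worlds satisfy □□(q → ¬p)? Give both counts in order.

3 and 7

For ¬◇□p:
1: ◇□p is T. ✗
2: ◇□p is F. ✓
3: ◇□p is T. ✗
4: ◇□p is F. ✓
5: ◇□p is T. ✗
6: ◇□p is F. ✓
7: ◇□p is T. ✗
— 3 worlds.
For □□(q → ¬p):
1: successors {2, 4}; □(q → ¬p) there: 2:T, 4:T. ✓
2: no successors, so □□(q → ¬p) holds vacuously. ✓
3: successors {4, 6}; □(q → ¬p) there: 4:T, 6:T. ✓
4: no successors, so □□(q → ¬p) holds vacuously. ✓
5: successors {4, 6}; □(q → ¬p) there: 4:T, 6:T. ✓
6: no successors, so □□(q → ¬p) holds vacuously. ✓
7: successors {2, 4}; □(q → ¬p) there: 2:T, 4:T. ✓
— 7 worlds.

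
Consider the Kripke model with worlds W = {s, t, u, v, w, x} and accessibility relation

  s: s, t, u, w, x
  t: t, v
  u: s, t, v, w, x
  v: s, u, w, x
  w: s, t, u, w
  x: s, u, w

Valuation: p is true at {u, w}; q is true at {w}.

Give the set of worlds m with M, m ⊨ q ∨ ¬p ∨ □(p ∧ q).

{s, t, v, w, x}

s: q is F, ¬p ∨ □(p ∧ q) is T. ✓
t: q is F, ¬p ∨ □(p ∧ q) is T. ✓
u: q is F, ¬p ∨ □(p ∧ q) is F. ✗
v: q is F, ¬p ∨ □(p ∧ q) is T. ✓
w: q is T, ¬p ∨ □(p ∧ q) is F. ✓
x: q is F, ¬p ∨ □(p ∧ q) is T. ✓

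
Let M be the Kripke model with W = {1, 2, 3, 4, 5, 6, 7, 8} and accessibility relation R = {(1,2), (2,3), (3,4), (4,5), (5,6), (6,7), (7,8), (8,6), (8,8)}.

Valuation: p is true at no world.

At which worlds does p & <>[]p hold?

∅

1: p is F, <>[]p is F. ✗
2: p is F, <>[]p is F. ✗
3: p is F, <>[]p is F. ✗
4: p is F, <>[]p is F. ✗
5: p is F, <>[]p is F. ✗
6: p is F, <>[]p is F. ✗
7: p is F, <>[]p is F. ✗
8: p is F, <>[]p is F. ✗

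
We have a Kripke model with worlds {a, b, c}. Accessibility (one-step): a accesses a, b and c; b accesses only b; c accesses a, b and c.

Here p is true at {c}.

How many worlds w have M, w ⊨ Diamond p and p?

a: Diamond p is T, p is F. ✗
b: Diamond p is F, p is F. ✗
c: Diamond p is T, p is T. ✓
Satisfying worlds: {c}.

1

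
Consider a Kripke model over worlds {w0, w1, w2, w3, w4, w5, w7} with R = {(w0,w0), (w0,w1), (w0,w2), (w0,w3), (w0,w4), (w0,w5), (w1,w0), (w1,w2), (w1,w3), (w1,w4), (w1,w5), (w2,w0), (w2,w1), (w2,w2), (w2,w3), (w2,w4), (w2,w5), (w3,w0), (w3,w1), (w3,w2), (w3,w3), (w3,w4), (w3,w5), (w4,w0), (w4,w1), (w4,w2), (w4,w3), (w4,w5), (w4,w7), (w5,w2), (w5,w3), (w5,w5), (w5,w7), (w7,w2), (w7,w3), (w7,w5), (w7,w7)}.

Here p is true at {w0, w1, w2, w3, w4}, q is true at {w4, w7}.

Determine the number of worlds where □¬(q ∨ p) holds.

w0: successors {w0, w1, w2, w3, w4, w5}; ¬(q ∨ p) there: w0:F, w1:F, w2:F, w3:F, w4:F, w5:T. ✗
w1: successors {w0, w2, w3, w4, w5}; ¬(q ∨ p) there: w0:F, w2:F, w3:F, w4:F, w5:T. ✗
w2: successors {w0, w1, w2, w3, w4, w5}; ¬(q ∨ p) there: w0:F, w1:F, w2:F, w3:F, w4:F, w5:T. ✗
w3: successors {w0, w1, w2, w3, w4, w5}; ¬(q ∨ p) there: w0:F, w1:F, w2:F, w3:F, w4:F, w5:T. ✗
w4: successors {w0, w1, w2, w3, w5, w7}; ¬(q ∨ p) there: w0:F, w1:F, w2:F, w3:F, w5:T, w7:F. ✗
w5: successors {w2, w3, w5, w7}; ¬(q ∨ p) there: w2:F, w3:F, w5:T, w7:F. ✗
w7: successors {w2, w3, w5, w7}; ¬(q ∨ p) there: w2:F, w3:F, w5:T, w7:F. ✗
Satisfying worlds: ∅.

0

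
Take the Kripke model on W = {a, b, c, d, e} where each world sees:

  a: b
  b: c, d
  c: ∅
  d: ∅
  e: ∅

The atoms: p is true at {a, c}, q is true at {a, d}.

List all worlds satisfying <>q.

{b}

a: successors {b}; q there: b:F. ✗
b: successors {c, d}; q there: c:F, d:T. ✓
c: no successors, so <>q fails. ✗
d: no successors, so <>q fails. ✗
e: no successors, so <>q fails. ✗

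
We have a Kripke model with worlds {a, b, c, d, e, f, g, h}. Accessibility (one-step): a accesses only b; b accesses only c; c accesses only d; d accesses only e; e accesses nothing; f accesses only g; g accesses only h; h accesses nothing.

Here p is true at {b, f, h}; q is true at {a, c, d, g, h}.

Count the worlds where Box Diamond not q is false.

5

a: successors {b}; Diamond not q there: b:F. ✗
b: successors {c}; Diamond not q there: c:F. ✗
c: successors {d}; Diamond not q there: d:T. ✓
d: successors {e}; Diamond not q there: e:F. ✗
e: no successors, so Box Diamond not q holds vacuously. ✓
f: successors {g}; Diamond not q there: g:F. ✗
g: successors {h}; Diamond not q there: h:F. ✗
h: no successors, so Box Diamond not q holds vacuously. ✓
Satisfying worlds: {c, e, h}.
So Box Diamond not q fails at the other 5 worlds.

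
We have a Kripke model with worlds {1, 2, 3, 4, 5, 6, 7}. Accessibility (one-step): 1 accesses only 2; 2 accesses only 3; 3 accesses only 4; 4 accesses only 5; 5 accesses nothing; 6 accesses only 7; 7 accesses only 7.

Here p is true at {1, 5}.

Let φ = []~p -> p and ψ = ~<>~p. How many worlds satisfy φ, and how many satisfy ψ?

3 and 2

For []~p -> p:
1: []~p is T, p is T. ✓
2: []~p is T, p is F. ✗
3: []~p is T, p is F. ✗
4: []~p is F, p is F. ✓
5: []~p is T, p is T. ✓
6: []~p is T, p is F. ✗
7: []~p is T, p is F. ✗
— 3 worlds.
For ~<>~p:
1: <>~p is T. ✗
2: <>~p is T. ✗
3: <>~p is T. ✗
4: <>~p is F. ✓
5: <>~p is F. ✓
6: <>~p is T. ✗
7: <>~p is T. ✗
— 2 worlds.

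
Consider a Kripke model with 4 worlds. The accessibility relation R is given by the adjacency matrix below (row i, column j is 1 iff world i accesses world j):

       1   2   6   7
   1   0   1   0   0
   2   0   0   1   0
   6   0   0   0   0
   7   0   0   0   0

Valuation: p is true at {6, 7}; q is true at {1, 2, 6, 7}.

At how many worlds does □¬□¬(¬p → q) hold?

1: successors {2}; ¬□¬(¬p → q) there: 2:T. ✓
2: successors {6}; ¬□¬(¬p → q) there: 6:F. ✗
6: no successors, so □¬□¬(¬p → q) holds vacuously. ✓
7: no successors, so □¬□¬(¬p → q) holds vacuously. ✓
Satisfying worlds: {1, 6, 7}.

3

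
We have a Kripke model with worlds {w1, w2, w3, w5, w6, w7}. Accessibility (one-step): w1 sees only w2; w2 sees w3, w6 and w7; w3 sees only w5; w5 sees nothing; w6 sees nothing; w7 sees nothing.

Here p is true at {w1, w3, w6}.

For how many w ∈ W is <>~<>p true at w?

2

w1: successors {w2}; ~<>p there: w2:F. ✗
w2: successors {w3, w6, w7}; ~<>p there: w3:T, w6:T, w7:T. ✓
w3: successors {w5}; ~<>p there: w5:T. ✓
w5: no successors, so <>~<>p fails. ✗
w6: no successors, so <>~<>p fails. ✗
w7: no successors, so <>~<>p fails. ✗
Satisfying worlds: {w2, w3}.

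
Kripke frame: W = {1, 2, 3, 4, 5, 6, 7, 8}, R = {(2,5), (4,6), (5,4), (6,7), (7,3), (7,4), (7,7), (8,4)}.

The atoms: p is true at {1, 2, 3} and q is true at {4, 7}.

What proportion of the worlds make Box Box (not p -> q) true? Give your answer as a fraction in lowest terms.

5/8

1: no successors, so Box Box (not p -> q) holds vacuously. ✓
2: successors {5}; Box (not p -> q) there: 5:T. ✓
3: no successors, so Box Box (not p -> q) holds vacuously. ✓
4: successors {6}; Box (not p -> q) there: 6:T. ✓
5: successors {4}; Box (not p -> q) there: 4:F. ✗
6: successors {7}; Box (not p -> q) there: 7:T. ✓
7: successors {3, 4, 7}; Box (not p -> q) there: 3:T, 4:F, 7:T. ✗
8: successors {4}; Box (not p -> q) there: 4:F. ✗
That's 5 of 8 worlds, so 5/8.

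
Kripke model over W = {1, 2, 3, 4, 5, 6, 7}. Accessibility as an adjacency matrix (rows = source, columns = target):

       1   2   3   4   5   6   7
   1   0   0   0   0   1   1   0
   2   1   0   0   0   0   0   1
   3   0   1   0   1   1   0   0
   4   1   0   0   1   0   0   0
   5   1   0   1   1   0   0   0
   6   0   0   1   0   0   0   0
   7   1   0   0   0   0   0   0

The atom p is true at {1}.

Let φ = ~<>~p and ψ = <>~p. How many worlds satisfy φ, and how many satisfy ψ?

1 and 6

For ~<>~p:
1: <>~p is T. ✗
2: <>~p is T. ✗
3: <>~p is T. ✗
4: <>~p is T. ✗
5: <>~p is T. ✗
6: <>~p is T. ✗
7: <>~p is F. ✓
— 1 world.
For <>~p:
1: successors {5, 6}; ~p there: 5:T, 6:T. ✓
2: successors {1, 7}; ~p there: 1:F, 7:T. ✓
3: successors {2, 4, 5}; ~p there: 2:T, 4:T, 5:T. ✓
4: successors {1, 4}; ~p there: 1:F, 4:T. ✓
5: successors {1, 3, 4}; ~p there: 1:F, 3:T, 4:T. ✓
6: successors {3}; ~p there: 3:T. ✓
7: successors {1}; ~p there: 1:F. ✗
— 6 worlds.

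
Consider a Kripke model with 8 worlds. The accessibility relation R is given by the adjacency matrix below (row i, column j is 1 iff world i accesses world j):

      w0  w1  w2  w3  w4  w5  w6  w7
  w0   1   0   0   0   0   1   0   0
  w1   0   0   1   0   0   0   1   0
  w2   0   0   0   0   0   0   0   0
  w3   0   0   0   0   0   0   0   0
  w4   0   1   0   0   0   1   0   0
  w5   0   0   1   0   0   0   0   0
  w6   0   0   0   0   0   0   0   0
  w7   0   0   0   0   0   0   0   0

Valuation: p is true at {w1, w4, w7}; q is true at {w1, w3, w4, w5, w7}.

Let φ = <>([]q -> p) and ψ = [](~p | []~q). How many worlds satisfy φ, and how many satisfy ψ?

2 and 8

For <>([]q -> p):
w0: successors {w0, w5}; []q -> p there: w0:T, w5:T. ✓
w1: successors {w2, w6}; []q -> p there: w2:F, w6:F. ✗
w2: no successors, so <>([]q -> p) fails. ✗
w3: no successors, so <>([]q -> p) fails. ✗
w4: successors {w1, w5}; []q -> p there: w1:T, w5:T. ✓
w5: successors {w2}; []q -> p there: w2:F. ✗
w6: no successors, so <>([]q -> p) fails. ✗
w7: no successors, so <>([]q -> p) fails. ✗
— 2 worlds.
For [](~p | []~q):
w0: successors {w0, w5}; ~p | []~q there: w0:T, w5:T. ✓
w1: successors {w2, w6}; ~p | []~q there: w2:T, w6:T. ✓
w2: no successors, so [](~p | []~q) holds vacuously. ✓
w3: no successors, so [](~p | []~q) holds vacuously. ✓
w4: successors {w1, w5}; ~p | []~q there: w1:T, w5:T. ✓
w5: successors {w2}; ~p | []~q there: w2:T. ✓
w6: no successors, so [](~p | []~q) holds vacuously. ✓
w7: no successors, so [](~p | []~q) holds vacuously. ✓
— 8 worlds.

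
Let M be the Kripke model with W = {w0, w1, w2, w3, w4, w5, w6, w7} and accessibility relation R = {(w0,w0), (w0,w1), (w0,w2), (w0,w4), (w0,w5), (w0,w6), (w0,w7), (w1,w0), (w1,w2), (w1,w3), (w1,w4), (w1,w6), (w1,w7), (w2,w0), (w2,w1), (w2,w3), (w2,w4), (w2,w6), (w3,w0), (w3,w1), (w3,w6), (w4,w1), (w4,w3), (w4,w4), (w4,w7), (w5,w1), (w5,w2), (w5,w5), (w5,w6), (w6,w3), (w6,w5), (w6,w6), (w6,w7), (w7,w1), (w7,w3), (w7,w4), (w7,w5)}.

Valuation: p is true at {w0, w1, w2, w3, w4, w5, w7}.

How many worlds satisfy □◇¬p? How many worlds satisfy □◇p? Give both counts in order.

2 and 8

For □◇¬p:
w0: successors {w0, w1, w2, w4, w5, w6, w7}; ◇¬p there: w0:T, w1:T, w2:T, w4:F, w5:T, w6:T, w7:F. ✗
w1: successors {w0, w2, w3, w4, w6, w7}; ◇¬p there: w0:T, w2:T, w3:T, w4:F, w6:T, w7:F. ✗
w2: successors {w0, w1, w3, w4, w6}; ◇¬p there: w0:T, w1:T, w3:T, w4:F, w6:T. ✗
w3: successors {w0, w1, w6}; ◇¬p there: w0:T, w1:T, w6:T. ✓
w4: successors {w1, w3, w4, w7}; ◇¬p there: w1:T, w3:T, w4:F, w7:F. ✗
w5: successors {w1, w2, w5, w6}; ◇¬p there: w1:T, w2:T, w5:T, w6:T. ✓
w6: successors {w3, w5, w6, w7}; ◇¬p there: w3:T, w5:T, w6:T, w7:F. ✗
w7: successors {w1, w3, w4, w5}; ◇¬p there: w1:T, w3:T, w4:F, w5:T. ✗
— 2 worlds.
For □◇p:
w0: successors {w0, w1, w2, w4, w5, w6, w7}; ◇p there: w0:T, w1:T, w2:T, w4:T, w5:T, w6:T, w7:T. ✓
w1: successors {w0, w2, w3, w4, w6, w7}; ◇p there: w0:T, w2:T, w3:T, w4:T, w6:T, w7:T. ✓
w2: successors {w0, w1, w3, w4, w6}; ◇p there: w0:T, w1:T, w3:T, w4:T, w6:T. ✓
w3: successors {w0, w1, w6}; ◇p there: w0:T, w1:T, w6:T. ✓
w4: successors {w1, w3, w4, w7}; ◇p there: w1:T, w3:T, w4:T, w7:T. ✓
w5: successors {w1, w2, w5, w6}; ◇p there: w1:T, w2:T, w5:T, w6:T. ✓
w6: successors {w3, w5, w6, w7}; ◇p there: w3:T, w5:T, w6:T, w7:T. ✓
w7: successors {w1, w3, w4, w5}; ◇p there: w1:T, w3:T, w4:T, w5:T. ✓
— 8 worlds.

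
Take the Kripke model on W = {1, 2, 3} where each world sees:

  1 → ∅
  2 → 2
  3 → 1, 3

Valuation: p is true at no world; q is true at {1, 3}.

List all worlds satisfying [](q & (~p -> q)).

{1, 3}

1: no successors, so [](q & (~p -> q)) holds vacuously. ✓
2: successors {2}; q & (~p -> q) there: 2:F. ✗
3: successors {1, 3}; q & (~p -> q) there: 1:T, 3:T. ✓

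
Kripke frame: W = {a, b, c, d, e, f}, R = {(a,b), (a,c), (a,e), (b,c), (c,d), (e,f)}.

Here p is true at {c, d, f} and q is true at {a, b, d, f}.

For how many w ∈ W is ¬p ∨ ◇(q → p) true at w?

4

a: ¬p is T, ◇(q → p) is T. ✓
b: ¬p is T, ◇(q → p) is T. ✓
c: ¬p is F, ◇(q → p) is T. ✓
d: ¬p is F, ◇(q → p) is F. ✗
e: ¬p is T, ◇(q → p) is T. ✓
f: ¬p is F, ◇(q → p) is F. ✗
Satisfying worlds: {a, b, c, e}.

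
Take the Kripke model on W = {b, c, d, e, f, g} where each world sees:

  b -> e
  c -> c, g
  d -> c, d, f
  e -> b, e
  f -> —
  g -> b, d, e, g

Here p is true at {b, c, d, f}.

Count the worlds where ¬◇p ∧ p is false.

b: ¬◇p is T, p is T. ✓
c: ¬◇p is F, p is T. ✗
d: ¬◇p is F, p is T. ✗
e: ¬◇p is F, p is F. ✗
f: ¬◇p is T, p is T. ✓
g: ¬◇p is F, p is F. ✗
Satisfying worlds: {b, f}.
So ¬◇p ∧ p fails at the other 4 worlds.

4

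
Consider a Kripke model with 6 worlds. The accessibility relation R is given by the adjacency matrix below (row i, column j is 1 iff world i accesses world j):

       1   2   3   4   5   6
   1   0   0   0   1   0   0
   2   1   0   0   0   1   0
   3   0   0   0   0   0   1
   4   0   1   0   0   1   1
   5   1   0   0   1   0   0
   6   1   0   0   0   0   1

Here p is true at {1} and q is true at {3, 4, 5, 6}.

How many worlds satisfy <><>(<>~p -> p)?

4

1: successors {4}; <>(<>~p -> p) there: 4:F. ✗
2: successors {1, 5}; <>(<>~p -> p) there: 1:F, 5:T. ✓
3: successors {6}; <>(<>~p -> p) there: 6:T. ✓
4: successors {2, 5, 6}; <>(<>~p -> p) there: 2:T, 5:T, 6:T. ✓
5: successors {1, 4}; <>(<>~p -> p) there: 1:F, 4:F. ✗
6: successors {1, 6}; <>(<>~p -> p) there: 1:F, 6:T. ✓
Satisfying worlds: {2, 3, 4, 6}.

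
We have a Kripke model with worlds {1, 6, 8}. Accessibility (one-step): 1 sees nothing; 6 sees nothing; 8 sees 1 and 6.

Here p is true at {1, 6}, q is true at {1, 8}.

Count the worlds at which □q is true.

2

1: no successors, so □q holds vacuously. ✓
6: no successors, so □q holds vacuously. ✓
8: successors {1, 6}; q there: 1:T, 6:F. ✗
Satisfying worlds: {1, 6}.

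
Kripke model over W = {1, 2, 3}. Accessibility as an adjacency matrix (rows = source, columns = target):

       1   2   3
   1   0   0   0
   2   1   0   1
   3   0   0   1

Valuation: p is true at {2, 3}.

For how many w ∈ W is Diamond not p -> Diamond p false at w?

0

1: Diamond not p is F, Diamond p is F. ✓
2: Diamond not p is T, Diamond p is T. ✓
3: Diamond not p is F, Diamond p is T. ✓
Satisfying worlds: {1, 2, 3}.
So Diamond not p -> Diamond p fails at the other 0 worlds.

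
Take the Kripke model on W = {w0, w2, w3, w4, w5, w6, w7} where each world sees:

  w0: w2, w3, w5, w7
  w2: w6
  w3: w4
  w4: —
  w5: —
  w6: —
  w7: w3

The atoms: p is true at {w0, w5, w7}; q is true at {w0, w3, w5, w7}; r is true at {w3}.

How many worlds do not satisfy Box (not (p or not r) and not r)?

w0: successors {w2, w3, w5, w7}; not (p or not r) and not r there: w2:F, w3:F, w5:F, w7:F. ✗
w2: successors {w6}; not (p or not r) and not r there: w6:F. ✗
w3: successors {w4}; not (p or not r) and not r there: w4:F. ✗
w4: no successors, so Box (not (p or not r) and not r) holds vacuously. ✓
w5: no successors, so Box (not (p or not r) and not r) holds vacuously. ✓
w6: no successors, so Box (not (p or not r) and not r) holds vacuously. ✓
w7: successors {w3}; not (p or not r) and not r there: w3:F. ✗
Satisfying worlds: {w4, w5, w6}.
So Box (not (p or not r) and not r) fails at the other 4 worlds.

4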